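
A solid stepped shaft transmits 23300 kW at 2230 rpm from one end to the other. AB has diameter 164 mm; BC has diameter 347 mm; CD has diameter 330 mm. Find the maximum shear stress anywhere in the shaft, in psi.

16700 psi

ω = 2π·2230/60 = 233.5 rad/s, so T = P/ω = 23300×10³ / 233.5 = 99780 N·m.
Under the same torque, τ_max = 16T/(πd³) is largest where d is smallest — segment AB (d = 164 mm).
τ_max = 16·99780/(π·(0.164)³) = 1.152×10^8 Pa.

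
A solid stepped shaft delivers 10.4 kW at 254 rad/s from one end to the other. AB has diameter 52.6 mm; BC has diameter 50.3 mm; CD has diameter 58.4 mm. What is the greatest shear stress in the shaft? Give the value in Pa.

1.64e6 Pa

ω = 254 rad/s, so T = P/ω = 10.4×10³ / 254.0 = 40.94 N·m.
Under the same torque, τ_max = 16T/(πd³) is largest where d is smallest — segment BC (d = 50.3 mm).
τ_max = 16·40.94/(π·(0.0503)³) = 1.639×10^6 Pa.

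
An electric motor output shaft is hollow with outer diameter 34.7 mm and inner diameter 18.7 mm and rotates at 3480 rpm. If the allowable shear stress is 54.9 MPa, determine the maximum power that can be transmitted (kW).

J = π(d_o⁴ − d_i⁴)/32 = π(0.0347⁴ − 0.0187⁴)/32 = 1.303×10^-7 m⁴.
T_max = τ_allow·J/r = 5.49×10^7 × 1.303×10^-7 / 0.0174 = 412.4 N·m.
ω = 2π·3480/60 = 364.4 rad/s, so P_max = T_max·ω = 1.503×10^5 W.

150 kW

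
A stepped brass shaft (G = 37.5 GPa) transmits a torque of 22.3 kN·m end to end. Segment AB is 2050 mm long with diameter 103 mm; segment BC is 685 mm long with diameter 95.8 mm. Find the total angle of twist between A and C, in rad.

J_AB = π(0.103)⁴/32 = 1.10×10^-5 m⁴; J_BC = π(0.0958)⁴/32 = 8.27×10^-6 m⁴.
θ = (T/G)·Σ L_i/J_i = (22300/37.5×10⁹)·(2.05/1.10×10^-5 + 0.685/8.27×10^-6) = 0.1596 rad.

0.160 rad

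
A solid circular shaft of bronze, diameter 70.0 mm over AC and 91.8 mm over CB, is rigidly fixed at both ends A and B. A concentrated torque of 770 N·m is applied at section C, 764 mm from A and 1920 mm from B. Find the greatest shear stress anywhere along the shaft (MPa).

5.25 MPa

Compatibility: T_A·a/J_AC = T_B·b/J_CB with T_A + T_B = T₀.
J_AC = 2.36×10^-6 m⁴, J_CB = 6.97×10^-6 m⁴, so T_A = T₀·(J_AC/a)/((J_AC/a)+(J_CB/b)) = 353.7 N·m, T_B = 416.3 N·m.
τ in each portion: τ_AC = 5.25×10^6 Pa, τ_CB = 2.74×10^6 Pa; maximum is in AC.
τ_max = T_AC·r/J = 353.7·0.0350/2.36×10^-6 = 5.252×10^6 Pa.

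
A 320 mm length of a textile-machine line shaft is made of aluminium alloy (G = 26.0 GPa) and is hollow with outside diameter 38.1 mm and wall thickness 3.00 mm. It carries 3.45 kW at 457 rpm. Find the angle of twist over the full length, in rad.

0.00864 rad

ω = 2π·457/60 = 47.86 rad/s, so T = P/ω = 3.45×10³ / 47.86 = 72.09 N·m.
J = π(d_o⁴ − d_i⁴)/32 = π(0.0381⁴ − 0.0321⁴)/32 = 1.026×10^-7 m⁴.
θ = T·L/(G·J) = 72.09 × 0.320 / (26.0×10⁹ × 1.026×10^-7) = 8.645×10^-3 rad.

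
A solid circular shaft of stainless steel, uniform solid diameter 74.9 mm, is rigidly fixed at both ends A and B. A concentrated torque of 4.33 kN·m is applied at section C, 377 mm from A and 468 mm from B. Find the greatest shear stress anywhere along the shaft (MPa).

29.1 MPa

With uniform GJ and both ends fixed, compatibility θ_AC = θ_CB gives T_A·a = T_B·b, together with T_A + T_B = T₀.
T_A = T₀·b/(a+b) = 4330·468/845.0 = 2398 N·m; T_B = 1932 N·m.
τ in each portion: τ_AC = 2.91×10^7 Pa, τ_CB = 2.34×10^7 Pa; maximum is in AC.
τ_max = T_AC·r/J = 2398·0.0375/3.09×10^-6 = 2.907×10^7 Pa.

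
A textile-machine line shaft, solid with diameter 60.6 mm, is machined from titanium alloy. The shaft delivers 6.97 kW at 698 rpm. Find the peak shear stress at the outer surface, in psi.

ω = 2π·698/60 = 73.09 rad/s, so T = P/ω = 6.97×10³ / 73.09 = 95.36 N·m.
J = πd⁴/32 = π(0.0606)⁴/32 = 1.324×10^-6 m⁴.
τ_max = T·r/J = 95.36 × 0.0303 / 1.324×10^-6 = 2.182×10^6 Pa.

317 psi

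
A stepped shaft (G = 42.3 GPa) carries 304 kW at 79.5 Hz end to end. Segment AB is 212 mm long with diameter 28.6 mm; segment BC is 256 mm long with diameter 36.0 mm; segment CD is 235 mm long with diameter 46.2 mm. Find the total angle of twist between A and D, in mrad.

ω = 2π·79.5 = 499.5 rad/s, so T = P/ω = 304×10³ / 499.5 = 608.6 N·m.
J_AB = π(0.0286)⁴/32 = 6.57×10^-8 m⁴; J_BC = π(0.0360)⁴/32 = 1.65×10^-7 m⁴; J_CD = π(0.0462)⁴/32 = 4.47×10^-7 m⁴.
θ = (T/G)·Σ L_i/J_i = (608.6/42.3×10⁹)·(0.212/6.57×10^-8 + 0.256/1.65×10^-7 + 0.235/4.47×10^-7) = 0.07633 rad.

76.3 mrad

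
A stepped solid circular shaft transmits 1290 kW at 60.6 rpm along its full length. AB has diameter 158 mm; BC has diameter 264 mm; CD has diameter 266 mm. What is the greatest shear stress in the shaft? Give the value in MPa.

ω = 2π·60.6/60 = 6.346 rad/s, so T = P/ω = 1290×10³ / 6.346 = 203300 N·m.
Under the same torque, τ_max = 16T/(πd³) is largest where d is smallest — segment AB (d = 158 mm).
τ_max = 16·203300/(π·(0.158)³) = 2.625×10^8 Pa.

262 MPa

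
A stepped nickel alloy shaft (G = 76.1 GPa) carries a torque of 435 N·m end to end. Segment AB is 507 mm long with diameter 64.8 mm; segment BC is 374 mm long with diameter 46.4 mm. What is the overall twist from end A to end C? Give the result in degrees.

0.365°

J_AB = π(0.0648)⁴/32 = 1.73×10^-6 m⁴; J_BC = π(0.0464)⁴/32 = 4.55×10^-7 m⁴.
θ = (T/G)·Σ L_i/J_i = (435.0/76.1×10⁹)·(0.507/1.73×10^-6 + 0.374/4.55×10^-7) = 6.372×10^-3 rad.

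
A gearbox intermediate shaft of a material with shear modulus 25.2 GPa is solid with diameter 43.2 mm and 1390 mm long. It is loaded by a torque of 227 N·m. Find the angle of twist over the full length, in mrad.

J = πd⁴/32 = π(0.0432)⁴/32 = 3.419×10^-7 m⁴.
θ = T·L/(G·J) = 227.0 × 1.39 / (25.2×10⁹ × 3.419×10^-7) = 0.03662 rad.

36.6 mrad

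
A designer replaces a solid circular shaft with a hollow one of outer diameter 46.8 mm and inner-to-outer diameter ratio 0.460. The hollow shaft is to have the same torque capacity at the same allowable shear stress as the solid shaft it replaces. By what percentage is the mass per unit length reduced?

Equal τ_max and T ⇒ the solid shaft needs d_s³ = d_o³(1−k⁴), so d_s = 46.8·(1−0.460⁴)^(1/3) = 46.09 mm.
Area ratio A_h/A_s = d_o²(1−k²)/d_s² = (1−k²)/(1−k⁴)^(2/3) = 0.8128.
Mass saving = 1 − 0.8128 = 18.7 %.

18.7 %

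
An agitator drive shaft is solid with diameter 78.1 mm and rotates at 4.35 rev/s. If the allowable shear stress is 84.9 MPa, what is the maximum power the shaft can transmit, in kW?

217 kW

J = πd⁴/32 = π(0.0781)⁴/32 = 3.653×10^-6 m⁴.
T_max = τ_allow·J/r = 8.49×10^7 × 3.653×10^-6 / 0.0390 = 7941 N·m.
ω = 2π·4.35 = 27.33 rad/s, so P_max = T_max·ω = 2.171×10^5 W.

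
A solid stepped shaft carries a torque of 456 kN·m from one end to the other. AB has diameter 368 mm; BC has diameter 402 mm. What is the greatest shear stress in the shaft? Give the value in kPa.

Under the same torque, τ_max = 16T/(πd³) is largest where d is smallest — segment AB (d = 368 mm).
τ_max = 16·456000/(π·(0.368)³) = 4.660×10^7 Pa.

46600 kPa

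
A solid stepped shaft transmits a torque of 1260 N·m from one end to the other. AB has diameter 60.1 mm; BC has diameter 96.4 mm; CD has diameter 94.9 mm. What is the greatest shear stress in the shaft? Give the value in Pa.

2.96e7 Pa

Under the same torque, τ_max = 16T/(πd³) is largest where d is smallest — segment AB (d = 60.1 mm).
τ_max = 16·1260/(π·(0.0601)³) = 2.956×10^7 Pa.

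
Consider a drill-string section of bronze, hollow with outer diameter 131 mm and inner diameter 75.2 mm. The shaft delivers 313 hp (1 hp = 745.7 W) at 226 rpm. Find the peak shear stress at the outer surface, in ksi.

ω = 2π·226/60 = 23.67 rad/s, so T = P/ω = 313×745.7 / 23.67 = 9862 N·m.
J = π(d_o⁴ − d_i⁴)/32 = π(0.131⁴ − 0.0752⁴)/32 = 2.577×10^-5 m⁴.
τ_max = T·r/J = 9862 × 0.0655 / 2.577×10^-5 = 2.506×10^7 Pa.

3.64 ksi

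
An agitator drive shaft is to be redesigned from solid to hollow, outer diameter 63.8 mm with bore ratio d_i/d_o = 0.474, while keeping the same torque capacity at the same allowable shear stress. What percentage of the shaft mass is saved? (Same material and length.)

19.7 %

Equal τ_max and T ⇒ the solid shaft needs d_s³ = d_o³(1−k⁴), so d_s = 63.8·(1−0.474⁴)^(1/3) = 62.71 mm.
Area ratio A_h/A_s = d_o²(1−k²)/d_s² = (1−k²)/(1−k⁴)^(2/3) = 0.8026.
Mass saving = 1 − 0.8026 = 19.7 %.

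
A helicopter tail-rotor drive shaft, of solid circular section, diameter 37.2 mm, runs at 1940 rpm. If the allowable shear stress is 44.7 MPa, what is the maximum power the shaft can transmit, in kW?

J = πd⁴/32 = π(0.0372)⁴/32 = 1.880×10^-7 m⁴.
T_max = τ_allow·J/r = 4.47×10^7 × 1.880×10^-7 / 0.0186 = 451.8 N·m.
ω = 2π·1940/60 = 203.2 rad/s, so P_max = T_max·ω = 9.179×10^4 W.

91.8 kW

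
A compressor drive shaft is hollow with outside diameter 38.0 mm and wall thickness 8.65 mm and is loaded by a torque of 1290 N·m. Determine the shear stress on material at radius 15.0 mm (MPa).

104 MPa

J = π(d_o⁴ − d_i⁴)/32 = π(0.0380⁴ − 0.0207⁴)/32 = 1.867×10^-7 m⁴.
Shear stress varies linearly with radius: τ = T·r/J = 1290 × 0.0150 / 1.867×10^-7 = 1.037×10^8 Pa.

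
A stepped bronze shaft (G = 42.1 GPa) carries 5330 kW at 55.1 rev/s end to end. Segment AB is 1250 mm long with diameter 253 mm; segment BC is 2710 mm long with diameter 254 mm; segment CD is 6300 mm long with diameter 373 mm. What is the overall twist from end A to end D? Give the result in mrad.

4.77 mrad

ω = 2π·55.1 = 346.2 rad/s, so T = P/ω = 5330×10³ / 346.2 = 15400 N·m.
J_AB = π(0.253)⁴/32 = 4.02×10^-4 m⁴; J_BC = π(0.254)⁴/32 = 4.09×10^-4 m⁴; J_CD = π(0.373)⁴/32 = 1.90×10^-3 m⁴.
θ = (T/G)·Σ L_i/J_i = (15400/42.1×10⁹)·(1.25/4.02×10^-4 + 2.71/4.09×10^-4 + 6.30/1.90×10^-3) = 4.774×10^-3 rad.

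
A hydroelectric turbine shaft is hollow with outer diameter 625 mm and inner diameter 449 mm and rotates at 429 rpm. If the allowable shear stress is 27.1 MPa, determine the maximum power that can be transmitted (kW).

42800 kW

J = π(d_o⁴ − d_i⁴)/32 = π(0.625⁴ − 0.449⁴)/32 = 0.01099 m⁴.
T_max = τ_allow·J/r = 2.71×10^7 × 0.01099 / 0.312 = 953100 N·m.
ω = 2π·429/60 = 44.92 rad/s, so P_max = T_max·ω = 4.282×10^7 W.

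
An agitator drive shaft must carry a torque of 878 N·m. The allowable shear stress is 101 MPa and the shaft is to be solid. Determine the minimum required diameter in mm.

For a solid shaft τ_max = 16T/(πd³), so d = (16T/(π τ_allow))^(1/3) = (16·878.0/(π·1.01×10^8))^(1/3) = 0.03538 m.

35.4 mm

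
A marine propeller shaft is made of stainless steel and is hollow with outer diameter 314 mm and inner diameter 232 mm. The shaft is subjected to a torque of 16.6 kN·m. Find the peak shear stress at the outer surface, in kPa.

J = π(d_o⁴ − d_i⁴)/32 = π(0.314⁴ − 0.232⁴)/32 = 6.700×10^-4 m⁴.
τ_max = T·r/J = 16600 × 0.157 / 6.700×10^-4 = 3.890×10^6 Pa.

3890 kPa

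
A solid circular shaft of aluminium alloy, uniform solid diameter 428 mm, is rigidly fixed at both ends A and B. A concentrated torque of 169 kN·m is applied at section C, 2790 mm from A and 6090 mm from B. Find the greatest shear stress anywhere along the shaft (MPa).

With uniform GJ and both ends fixed, compatibility θ_AC = θ_CB gives T_A·a = T_B·b, together with T_A + T_B = T₀.
T_A = T₀·b/(a+b) = 169000·6090/8880 = 115900 N·m; T_B = 53100 N·m.
τ in each portion: τ_AC = 7.53×10^6 Pa, τ_CB = 3.45×10^6 Pa; maximum is in AC.
τ_max = T_AC·r/J = 115900·0.214/3.29×10^-3 = 7.529×10^6 Pa.

7.53 MPa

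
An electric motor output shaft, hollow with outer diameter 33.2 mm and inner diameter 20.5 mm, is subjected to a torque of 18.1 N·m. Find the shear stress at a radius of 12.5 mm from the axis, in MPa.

2.22 MPa

J = π(d_o⁴ − d_i⁴)/32 = π(0.0332⁴ − 0.0205⁴)/32 = 1.019×10^-7 m⁴.
Shear stress varies linearly with radius: τ = T·r/J = 18.10 × 0.0125 / 1.019×10^-7 = 2.220×10^6 Pa.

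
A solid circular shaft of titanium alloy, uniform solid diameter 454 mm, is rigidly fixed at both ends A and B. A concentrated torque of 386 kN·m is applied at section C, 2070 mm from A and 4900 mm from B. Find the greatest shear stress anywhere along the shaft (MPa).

With uniform GJ and both ends fixed, compatibility θ_AC = θ_CB gives T_A·a = T_B·b, together with T_A + T_B = T₀.
T_A = T₀·b/(a+b) = 386000·4900/6970 = 271400 N·m; T_B = 114600 N·m.
τ in each portion: τ_AC = 1.48×10^7 Pa, τ_CB = 6.24×10^6 Pa; maximum is in AC.
τ_max = T_AC·r/J = 271400·0.227/4.17×10^-3 = 1.477×10^7 Pa.

14.8 MPa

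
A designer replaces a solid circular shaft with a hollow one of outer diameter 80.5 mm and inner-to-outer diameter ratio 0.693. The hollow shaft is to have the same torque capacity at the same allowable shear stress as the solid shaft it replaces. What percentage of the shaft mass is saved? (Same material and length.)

38.1 %

Equal τ_max and T ⇒ the solid shaft needs d_s³ = d_o³(1−k⁴), so d_s = 80.5·(1−0.693⁴)^(1/3) = 73.76 mm.
Area ratio A_h/A_s = d_o²(1−k²)/d_s² = (1−k²)/(1−k⁴)^(2/3) = 0.6190.
Mass saving = 1 − 0.6190 = 38.1 %.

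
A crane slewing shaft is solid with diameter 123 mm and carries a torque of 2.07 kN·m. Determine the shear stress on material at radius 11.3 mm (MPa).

J = πd⁴/32 = π(0.123)⁴/32 = 2.247×10^-5 m⁴.
Shear stress varies linearly with radius: τ = T·r/J = 2070 × 0.0113 / 2.247×10^-5 = 1.041×10^6 Pa.

1.04 MPa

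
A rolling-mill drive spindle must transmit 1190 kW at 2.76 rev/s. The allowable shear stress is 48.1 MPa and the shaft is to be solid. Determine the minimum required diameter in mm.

ω = 2π·2.76 = 17.34 rad/s, so T = P/ω = 1190×10³ / 17.34 = 68620 N·m.
For a solid shaft τ_max = 16T/(πd³), so d = (16T/(π τ_allow))^(1/3) = (16·68620/(π·4.81×10^7))^(1/3) = 0.1937 m.

194 mm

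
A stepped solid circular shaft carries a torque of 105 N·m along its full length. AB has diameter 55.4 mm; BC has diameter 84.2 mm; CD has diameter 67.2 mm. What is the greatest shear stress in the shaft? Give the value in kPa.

3150 kPa

Under the same torque, τ_max = 16T/(πd³) is largest where d is smallest — segment AB (d = 55.4 mm).
τ_max = 16·105.0/(π·(0.0554)³) = 3.145×10^6 Pa.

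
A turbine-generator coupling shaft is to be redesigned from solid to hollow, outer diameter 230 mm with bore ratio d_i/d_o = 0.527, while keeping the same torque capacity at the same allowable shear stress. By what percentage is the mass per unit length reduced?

Equal τ_max and T ⇒ the solid shaft needs d_s³ = d_o³(1−k⁴), so d_s = 230·(1−0.527⁴)^(1/3) = 223.9 mm.
Area ratio A_h/A_s = d_o²(1−k²)/d_s² = (1−k²)/(1−k⁴)^(2/3) = 0.7620.
Mass saving = 1 − 0.7620 = 23.8 %.

23.8 %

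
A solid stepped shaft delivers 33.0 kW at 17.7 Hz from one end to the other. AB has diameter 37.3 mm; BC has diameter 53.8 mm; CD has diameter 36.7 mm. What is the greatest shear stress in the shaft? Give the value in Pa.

3.06e7 Pa

ω = 2π·17.7 = 111.2 rad/s, so T = P/ω = 33.0×10³ / 111.2 = 296.7 N·m.
Under the same torque, τ_max = 16T/(πd³) is largest where d is smallest — segment CD (d = 36.7 mm).
τ_max = 16·296.7/(π·(0.0367)³) = 3.057×10^7 Pa.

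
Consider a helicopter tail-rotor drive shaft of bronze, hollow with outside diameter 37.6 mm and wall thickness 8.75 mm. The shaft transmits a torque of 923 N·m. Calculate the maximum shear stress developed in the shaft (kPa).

96300 kPa

J = π(d_o⁴ − d_i⁴)/32 = π(0.0376⁴ − 0.0201⁴)/32 = 1.802×10^-7 m⁴.
τ_max = T·r/J = 923.0 × 0.0188 / 1.802×10^-7 = 9.630×10^7 Pa.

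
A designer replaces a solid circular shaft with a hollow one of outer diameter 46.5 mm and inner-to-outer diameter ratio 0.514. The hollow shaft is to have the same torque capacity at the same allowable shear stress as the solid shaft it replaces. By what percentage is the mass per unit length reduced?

22.8 %

Equal τ_max and T ⇒ the solid shaft needs d_s³ = d_o³(1−k⁴), so d_s = 46.5·(1−0.514⁴)^(1/3) = 45.39 mm.
Area ratio A_h/A_s = d_o²(1−k²)/d_s² = (1−k²)/(1−k⁴)^(2/3) = 0.7722.
Mass saving = 1 − 0.7722 = 22.8 %.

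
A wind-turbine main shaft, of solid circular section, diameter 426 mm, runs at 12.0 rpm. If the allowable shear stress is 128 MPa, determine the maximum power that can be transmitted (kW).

J = πd⁴/32 = π(0.426)⁴/32 = 3.233×10^-3 m⁴.
T_max = τ_allow·J/r = 1.28×10^8 × 3.233×10^-3 / 0.213 = 1.943e6 N·m.
ω = 2π·12.0/60 = 1.257 rad/s, so P_max = T_max·ω = 2.442×10^6 W.

2440 kW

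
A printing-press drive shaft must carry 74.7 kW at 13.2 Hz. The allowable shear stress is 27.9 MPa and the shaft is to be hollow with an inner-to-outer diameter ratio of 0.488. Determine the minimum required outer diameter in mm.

55.9 mm

ω = 2π·13.2 = 82.94 rad/s, so T = P/ω = 74.7×10³ / 82.94 = 900.7 N·m.
For a hollow shaft with d_i/d_o = 0.488: τ_max = 16T/(π d_o³ (1−k⁴)), so d_o = [16T/(π τ_allow (1−k⁴))]^(1/3) = [16·900.7/(π·2.79×10^7·0.9433)]^(1/3) = 0.05586 m.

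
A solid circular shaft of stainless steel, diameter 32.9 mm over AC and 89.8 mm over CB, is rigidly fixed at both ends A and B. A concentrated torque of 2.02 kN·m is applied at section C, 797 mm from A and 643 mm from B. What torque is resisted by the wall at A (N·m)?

28.9 N·m

Compatibility: T_A·a/J_AC = T_B·b/J_CB with T_A + T_B = T₀.
J_AC = 1.15×10^-7 m⁴, J_CB = 6.38×10^-6 m⁴, so T_A = T₀·(J_AC/a)/((J_AC/a)+(J_CB/b)) = 28.94 N·m, T_B = 1991 N·m.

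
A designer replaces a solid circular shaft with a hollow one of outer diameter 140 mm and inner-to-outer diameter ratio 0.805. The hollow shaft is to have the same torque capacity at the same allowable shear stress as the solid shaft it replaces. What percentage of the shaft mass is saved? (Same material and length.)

Equal τ_max and T ⇒ the solid shaft needs d_s³ = d_o³(1−k⁴), so d_s = 140·(1−0.805⁴)^(1/3) = 116.8 mm.
Area ratio A_h/A_s = d_o²(1−k²)/d_s² = (1−k²)/(1−k⁴)^(2/3) = 0.5061.
Mass saving = 1 − 0.5061 = 49.4 %.

49.4 %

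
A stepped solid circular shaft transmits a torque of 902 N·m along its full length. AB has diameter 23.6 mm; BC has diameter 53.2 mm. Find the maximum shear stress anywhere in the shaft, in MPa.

Under the same torque, τ_max = 16T/(πd³) is largest where d is smallest — segment AB (d = 23.6 mm).
τ_max = 16·902.0/(π·(0.0236)³) = 3.495×10^8 Pa.

349 MPa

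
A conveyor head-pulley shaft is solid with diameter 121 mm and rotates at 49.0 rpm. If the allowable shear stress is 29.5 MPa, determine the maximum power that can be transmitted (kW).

J = πd⁴/32 = π(0.121)⁴/32 = 2.104×10^-5 m⁴.
T_max = τ_allow·J/r = 2.95×10^7 × 2.104×10^-5 / 0.0605 = 10260 N·m.
ω = 2π·49.0/60 = 5.131 rad/s, so P_max = T_max·ω = 5.265×10^4 W.

52.7 kW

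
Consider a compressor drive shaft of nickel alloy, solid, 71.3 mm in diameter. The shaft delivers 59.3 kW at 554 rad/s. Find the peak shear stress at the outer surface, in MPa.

1.50 MPa

ω = 554 rad/s, so T = P/ω = 59.3×10³ / 554.0 = 107.0 N·m.
J = πd⁴/32 = π(0.0713)⁴/32 = 2.537×10^-6 m⁴.
τ_max = T·r/J = 107.0 × 0.0357 / 2.537×10^-6 = 1.504×10^6 Pa.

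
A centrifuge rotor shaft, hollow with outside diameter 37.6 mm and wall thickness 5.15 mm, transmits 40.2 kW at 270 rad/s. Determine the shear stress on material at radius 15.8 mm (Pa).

ω = 270 rad/s, so T = P/ω = 40.2×10³ / 270.0 = 148.9 N·m.
J = π(d_o⁴ − d_i⁴)/32 = π(0.0376⁴ − 0.0273⁴)/32 = 1.417×10^-7 m⁴.
Shear stress varies linearly with radius: τ = T·r/J = 148.9 × 0.0158 / 1.417×10^-7 = 1.660×10^7 Pa.

1.66e7 Pa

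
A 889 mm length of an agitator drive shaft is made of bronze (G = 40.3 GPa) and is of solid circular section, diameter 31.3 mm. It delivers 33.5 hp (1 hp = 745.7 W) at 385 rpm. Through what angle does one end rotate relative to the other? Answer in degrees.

8.31°

ω = 2π·385/60 = 40.32 rad/s, so T = P/ω = 33.5×745.7 / 40.32 = 619.6 N·m.
J = πd⁴/32 = π(0.0313)⁴/32 = 9.423×10^-8 m⁴.
θ = T·L/(G·J) = 619.6 × 0.889 / (40.3×10⁹ × 9.423×10^-8) = 0.1451 rad.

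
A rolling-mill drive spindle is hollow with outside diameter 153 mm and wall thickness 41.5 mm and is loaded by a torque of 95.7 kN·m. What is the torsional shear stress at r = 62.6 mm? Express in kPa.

J = π(d_o⁴ − d_i⁴)/32 = π(0.153⁴ − 0.0700⁴)/32 = 5.144×10^-5 m⁴.
Shear stress varies linearly with radius: τ = T·r/J = 95700 × 0.0626 / 5.144×10^-5 = 1.165×10^8 Pa.

116000 kPa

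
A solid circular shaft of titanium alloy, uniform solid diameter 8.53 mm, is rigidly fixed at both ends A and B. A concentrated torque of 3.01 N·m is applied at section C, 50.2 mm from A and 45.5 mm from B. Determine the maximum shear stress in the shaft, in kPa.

13000 kPa

With uniform GJ and both ends fixed, compatibility θ_AC = θ_CB gives T_A·a = T_B·b, together with T_A + T_B = T₀.
T_A = T₀·b/(a+b) = 3.010·45.5/95.70 = 1.431 N·m; T_B = 1.579 N·m.
τ in each portion: τ_AC = 1.17×10^7 Pa, τ_CB = 1.30×10^7 Pa; maximum is in CB.
τ_max = T_CB·r/J = 1.579·0.00426/5.20×10^-10 = 1.296×10^7 Pa.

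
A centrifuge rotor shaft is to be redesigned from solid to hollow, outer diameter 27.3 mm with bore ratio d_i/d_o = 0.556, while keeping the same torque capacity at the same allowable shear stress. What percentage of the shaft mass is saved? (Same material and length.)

26.1 %

Equal τ_max and T ⇒ the solid shaft needs d_s³ = d_o³(1−k⁴), so d_s = 27.3·(1−0.556⁴)^(1/3) = 26.40 mm.
Area ratio A_h/A_s = d_o²(1−k²)/d_s² = (1−k²)/(1−k⁴)^(2/3) = 0.7387.
Mass saving = 1 − 0.7387 = 26.1 %.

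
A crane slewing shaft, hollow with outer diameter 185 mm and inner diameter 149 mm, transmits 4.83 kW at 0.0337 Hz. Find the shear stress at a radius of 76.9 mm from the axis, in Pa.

2.63e7 Pa

ω = 2π·0.0337 = 0.2117 rad/s, so T = P/ω = 4.83×10³ / 0.2117 = 22810 N·m.
J = π(d_o⁴ − d_i⁴)/32 = π(0.185⁴ − 0.149⁴)/32 = 6.661×10^-5 m⁴.
Shear stress varies linearly with radius: τ = T·r/J = 22810 × 0.0769 / 6.661×10^-5 = 2.634×10^7 Pa.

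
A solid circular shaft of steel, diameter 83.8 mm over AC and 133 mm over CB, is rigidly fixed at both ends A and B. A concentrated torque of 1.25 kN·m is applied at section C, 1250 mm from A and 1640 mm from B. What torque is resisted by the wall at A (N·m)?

Compatibility: T_A·a/J_AC = T_B·b/J_CB with T_A + T_B = T₀.
J_AC = 4.84×10^-6 m⁴, J_CB = 3.07×10^-5 m⁴, so T_A = T₀·(J_AC/a)/((J_AC/a)+(J_CB/b)) = 214.2 N·m, T_B = 1036 N·m.

214 N·m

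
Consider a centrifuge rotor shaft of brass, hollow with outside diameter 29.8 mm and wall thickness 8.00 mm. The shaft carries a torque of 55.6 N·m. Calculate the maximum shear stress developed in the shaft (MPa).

J = π(d_o⁴ − d_i⁴)/32 = π(0.0298⁴ − 0.0138⁴)/32 = 7.386×10^-8 m⁴.
τ_max = T·r/J = 55.60 × 0.0149 / 7.386×10^-8 = 1.122×10^7 Pa.

11.2 MPa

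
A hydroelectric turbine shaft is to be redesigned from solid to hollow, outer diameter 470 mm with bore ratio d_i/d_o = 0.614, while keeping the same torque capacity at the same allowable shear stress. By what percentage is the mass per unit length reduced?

31.0 %

Equal τ_max and T ⇒ the solid shaft needs d_s³ = d_o³(1−k⁴), so d_s = 470·(1−0.614⁴)^(1/3) = 446.6 mm.
Area ratio A_h/A_s = d_o²(1−k²)/d_s² = (1−k²)/(1−k⁴)^(2/3) = 0.6900.
Mass saving = 1 − 0.6900 = 31.0 %.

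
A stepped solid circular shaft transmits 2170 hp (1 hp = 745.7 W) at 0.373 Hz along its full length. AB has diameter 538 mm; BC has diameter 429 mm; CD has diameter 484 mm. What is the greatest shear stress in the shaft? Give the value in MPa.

44.5 MPa

ω = 2π·0.373 = 2.344 rad/s, so T = P/ω = 2170×745.7 / 2.344 = 690500 N·m.
Under the same torque, τ_max = 16T/(πd³) is largest where d is smallest — segment BC (d = 429 mm).
τ_max = 16·690500/(π·(0.429)³) = 4.454×10^7 Pa.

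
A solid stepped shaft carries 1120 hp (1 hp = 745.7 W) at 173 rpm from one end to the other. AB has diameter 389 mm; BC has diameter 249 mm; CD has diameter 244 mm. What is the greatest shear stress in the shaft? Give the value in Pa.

ω = 2π·173/60 = 18.12 rad/s, so T = P/ω = 1120×745.7 / 18.12 = 46100 N·m.
Under the same torque, τ_max = 16T/(πd³) is largest where d is smallest — segment CD (d = 244 mm).
τ_max = 16·46100/(π·(0.244)³) = 1.616×10^7 Pa.

1.62e7 Pa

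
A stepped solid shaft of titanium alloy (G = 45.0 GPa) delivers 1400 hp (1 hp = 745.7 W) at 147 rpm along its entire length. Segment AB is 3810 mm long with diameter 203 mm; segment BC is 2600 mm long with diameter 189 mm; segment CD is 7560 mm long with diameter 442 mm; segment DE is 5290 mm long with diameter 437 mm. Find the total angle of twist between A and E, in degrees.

4.07°

ω = 2π·147/60 = 15.39 rad/s, so T = P/ω = 1400×745.7 / 15.39 = 67820 N·m.
J_AB = π(0.203)⁴/32 = 1.67×10^-4 m⁴; J_BC = π(0.189)⁴/32 = 1.25×10^-4 m⁴; J_CD = π(0.442)⁴/32 = 3.75×10^-3 m⁴; J_DE = π(0.437)⁴/32 = 3.58×10^-3 m⁴.
θ = (T/G)·Σ L_i/J_i = (67820/45.0×10⁹)·(3.81/1.67×10^-4 + 2.60/1.25×10^-4 + 7.56/3.75×10^-3 + 5.29/3.58×10^-3) = 0.07099 rad.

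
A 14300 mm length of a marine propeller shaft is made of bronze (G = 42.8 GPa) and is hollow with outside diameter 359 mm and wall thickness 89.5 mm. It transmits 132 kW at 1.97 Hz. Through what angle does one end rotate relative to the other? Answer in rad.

0.00233 rad

ω = 2π·1.97 = 12.38 rad/s, so T = P/ω = 132×10³ / 12.38 = 10660 N·m.
J = π(d_o⁴ − d_i⁴)/32 = π(0.359⁴ − 0.180⁴)/32 = 1.528×10^-3 m⁴.
θ = T·L/(G·J) = 10660 × 14.3 / (42.8×10⁹ × 1.528×10^-3) = 2.332×10^-3 rad.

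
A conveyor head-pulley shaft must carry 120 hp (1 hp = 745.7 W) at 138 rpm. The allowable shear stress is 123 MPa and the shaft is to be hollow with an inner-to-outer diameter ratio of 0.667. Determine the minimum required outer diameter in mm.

ω = 2π·138/60 = 14.45 rad/s, so T = P/ω = 120×745.7 / 14.45 = 6192 N·m.
For a hollow shaft with d_i/d_o = 0.667: τ_max = 16T/(π d_o³ (1−k⁴)), so d_o = [16T/(π τ_allow (1−k⁴))]^(1/3) = [16·6192/(π·1.23×10^8·0.8021)]^(1/3) = 0.06837 m.

68.4 mm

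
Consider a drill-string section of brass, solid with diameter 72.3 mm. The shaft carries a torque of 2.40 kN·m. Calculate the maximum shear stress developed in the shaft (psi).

4690 psi

J = πd⁴/32 = π(0.0723)⁴/32 = 2.683×10^-6 m⁴.
τ_max = T·r/J = 2400 × 0.0362 / 2.683×10^-6 = 3.234×10^7 Pa.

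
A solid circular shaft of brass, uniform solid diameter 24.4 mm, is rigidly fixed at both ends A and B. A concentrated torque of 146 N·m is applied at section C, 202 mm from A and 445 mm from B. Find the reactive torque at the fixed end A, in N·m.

100 N·m

With uniform GJ and both ends fixed, compatibility θ_AC = θ_CB gives T_A·a = T_B·b, together with T_A + T_B = T₀.
T_A = T₀·b/(a+b) = 146.0·445/647.0 = 100.4 N·m; T_B = 45.58 N·m.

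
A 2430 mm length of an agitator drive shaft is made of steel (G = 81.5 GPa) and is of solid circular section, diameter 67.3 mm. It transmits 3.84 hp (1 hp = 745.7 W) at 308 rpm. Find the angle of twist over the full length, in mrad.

ω = 2π·308/60 = 32.25 rad/s, so T = P/ω = 3.84×745.7 / 32.25 = 88.78 N·m.
J = πd⁴/32 = π(0.0673)⁴/32 = 2.014×10^-6 m⁴.
θ = T·L/(G·J) = 88.78 × 2.43 / (81.5×10⁹ × 2.014×10^-6) = 1.314×10^-3 rad.

1.31 mrad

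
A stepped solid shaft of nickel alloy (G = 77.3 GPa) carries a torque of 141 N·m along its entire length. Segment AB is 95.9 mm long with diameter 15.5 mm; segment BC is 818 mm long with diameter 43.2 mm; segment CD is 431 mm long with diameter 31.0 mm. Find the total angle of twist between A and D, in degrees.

J_AB = π(0.0155)⁴/32 = 5.67×10^-9 m⁴; J_BC = π(0.0432)⁴/32 = 3.42×10^-7 m⁴; J_CD = π(0.0310)⁴/32 = 9.07×10^-8 m⁴.
θ = (T/G)·Σ L_i/J_i = (141.0/77.3×10⁹)·(0.0959/5.67×10^-9 + 0.818/3.42×10^-7 + 0.431/9.07×10^-8) = 0.04390 rad.

2.52°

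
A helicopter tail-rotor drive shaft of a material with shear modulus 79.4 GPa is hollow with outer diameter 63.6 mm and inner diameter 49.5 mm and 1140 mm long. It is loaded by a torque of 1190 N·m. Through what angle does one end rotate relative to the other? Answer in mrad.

J = π(d_o⁴ − d_i⁴)/32 = π(0.0636⁴ − 0.0495⁴)/32 = 1.017×10^-6 m⁴.
θ = T·L/(G·J) = 1190 × 1.14 / (79.4×10⁹ × 1.017×10^-6) = 0.01680 rad.

16.8 mrad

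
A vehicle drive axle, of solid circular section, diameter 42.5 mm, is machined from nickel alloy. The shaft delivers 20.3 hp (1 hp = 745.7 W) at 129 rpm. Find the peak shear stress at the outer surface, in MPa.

74.3 MPa

ω = 2π·129/60 = 13.51 rad/s, so T = P/ω = 20.3×745.7 / 13.51 = 1121 N·m.
J = πd⁴/32 = π(0.0425)⁴/32 = 3.203×10^-7 m⁴.
τ_max = T·r/J = 1121 × 0.0213 / 3.203×10^-7 = 7.434×10^7 Pa.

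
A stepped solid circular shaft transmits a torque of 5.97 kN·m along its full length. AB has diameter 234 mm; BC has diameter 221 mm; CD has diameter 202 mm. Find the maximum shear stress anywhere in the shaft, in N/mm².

3.69 N/mm²

Under the same torque, τ_max = 16T/(πd³) is largest where d is smallest — segment CD (d = 202 mm).
τ_max = 16·5970/(π·(0.202)³) = 3.689×10^6 Pa.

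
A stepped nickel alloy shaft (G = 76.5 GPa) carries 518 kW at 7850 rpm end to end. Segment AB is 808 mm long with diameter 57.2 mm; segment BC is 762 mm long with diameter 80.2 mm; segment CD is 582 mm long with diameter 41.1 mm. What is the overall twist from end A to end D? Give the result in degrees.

1.43°

ω = 2π·7850/60 = 822.1 rad/s, so T = P/ω = 518×10³ / 822.1 = 630.1 N·m.
J_AB = π(0.0572)⁴/32 = 1.05×10^-6 m⁴; J_BC = π(0.0802)⁴/32 = 4.06×10^-6 m⁴; J_CD = π(0.0411)⁴/32 = 2.80×10^-7 m⁴.
θ = (T/G)·Σ L_i/J_i = (630.1/76.5×10⁹)·(0.808/1.05×10^-6 + 0.762/4.06×10^-6 + 0.582/2.80×10^-7) = 0.02499 rad.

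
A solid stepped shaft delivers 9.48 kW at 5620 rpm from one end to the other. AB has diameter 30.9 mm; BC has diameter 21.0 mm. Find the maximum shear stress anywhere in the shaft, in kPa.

8860 kPa

ω = 2π·5620/60 = 588.5 rad/s, so T = P/ω = 9.48×10³ / 588.5 = 16.11 N·m.
Under the same torque, τ_max = 16T/(πd³) is largest where d is smallest — segment BC (d = 21.0 mm).
τ_max = 16·16.11/(π·(0.0210)³) = 8.858×10^6 Pa.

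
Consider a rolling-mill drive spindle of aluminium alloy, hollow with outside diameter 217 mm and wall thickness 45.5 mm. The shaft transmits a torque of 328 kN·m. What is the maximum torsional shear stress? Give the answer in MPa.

184 MPa

J = π(d_o⁴ − d_i⁴)/32 = π(0.217⁴ − 0.126⁴)/32 = 1.929×10^-4 m⁴.
τ_max = T·r/J = 328000 × 0.108 / 1.929×10^-4 = 1.844×10^8 Pa.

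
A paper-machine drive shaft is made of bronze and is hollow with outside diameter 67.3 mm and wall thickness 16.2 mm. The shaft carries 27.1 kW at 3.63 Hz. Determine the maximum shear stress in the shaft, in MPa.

21.4 MPa

ω = 2π·3.63 = 22.81 rad/s, so T = P/ω = 27.1×10³ / 22.81 = 1188 N·m.
J = π(d_o⁴ − d_i⁴)/32 = π(0.0673⁴ − 0.0349⁴)/32 = 1.868×10^-6 m⁴.
τ_max = T·r/J = 1188 × 0.0336 / 1.868×10^-6 = 2.140×10^7 Pa.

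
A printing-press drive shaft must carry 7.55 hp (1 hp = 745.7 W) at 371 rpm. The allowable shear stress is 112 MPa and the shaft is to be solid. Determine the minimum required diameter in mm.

18.7 mm

ω = 2π·371/60 = 38.85 rad/s, so T = P/ω = 7.55×745.7 / 38.85 = 144.9 N·m.
For a solid shaft τ_max = 16T/(πd³), so d = (16T/(π τ_allow))^(1/3) = (16·144.9/(π·1.12×10^8))^(1/3) = 0.01875 m.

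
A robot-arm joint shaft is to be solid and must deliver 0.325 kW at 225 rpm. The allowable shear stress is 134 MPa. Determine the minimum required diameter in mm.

ω = 2π·225/60 = 23.56 rad/s, so T = P/ω = 0.325×10³ / 23.56 = 13.79 N·m.
For a solid shaft τ_max = 16T/(πd³), so d = (16T/(π τ_allow))^(1/3) = (16·13.79/(π·1.34×10^8))^(1/3) = 0.008063 m.

8.06 mm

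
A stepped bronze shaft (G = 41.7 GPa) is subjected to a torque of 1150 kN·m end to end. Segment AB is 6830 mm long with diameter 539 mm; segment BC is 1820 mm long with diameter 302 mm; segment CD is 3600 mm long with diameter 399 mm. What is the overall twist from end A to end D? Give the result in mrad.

J_AB = π(0.539)⁴/32 = 8.29×10^-3 m⁴; J_BC = π(0.302)⁴/32 = 8.17×10^-4 m⁴; J_CD = π(0.399)⁴/32 = 2.49×10^-3 m⁴.
θ = (T/G)·Σ L_i/J_i = (1.150e6/41.7×10⁹)·(6.83/8.29×10^-3 + 1.82/8.17×10^-4 + 3.60/2.49×10^-3) = 0.1241 rad.

124 mrad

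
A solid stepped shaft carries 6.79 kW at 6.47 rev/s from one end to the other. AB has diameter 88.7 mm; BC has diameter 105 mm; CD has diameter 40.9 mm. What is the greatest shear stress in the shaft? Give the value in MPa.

12.4 MPa

ω = 2π·6.47 = 40.65 rad/s, so T = P/ω = 6.79×10³ / 40.65 = 167.0 N·m.
Under the same torque, τ_max = 16T/(πd³) is largest where d is smallest — segment CD (d = 40.9 mm).
τ_max = 16·167.0/(π·(0.0409)³) = 1.243×10^7 Pa.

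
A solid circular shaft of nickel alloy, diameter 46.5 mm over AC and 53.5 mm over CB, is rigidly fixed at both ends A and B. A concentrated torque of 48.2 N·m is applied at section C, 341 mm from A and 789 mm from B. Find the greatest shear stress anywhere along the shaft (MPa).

Compatibility: T_A·a/J_AC = T_B·b/J_CB with T_A + T_B = T₀.
J_AC = 4.59×10^-7 m⁴, J_CB = 8.04×10^-7 m⁴, so T_A = T₀·(J_AC/a)/((J_AC/a)+(J_CB/b)) = 27.43 N·m, T_B = 20.77 N·m.
τ in each portion: τ_AC = 1.39×10^6 Pa, τ_CB = 6.91×10^5 Pa; maximum is in AC.
τ_max = T_AC·r/J = 27.43·0.0232/4.59×10^-7 = 1.389×10^6 Pa.

1.39 MPa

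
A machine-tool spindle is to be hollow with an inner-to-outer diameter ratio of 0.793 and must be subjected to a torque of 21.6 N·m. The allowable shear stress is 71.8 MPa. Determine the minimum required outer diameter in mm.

13.6 mm

For a hollow shaft with d_i/d_o = 0.793: τ_max = 16T/(π d_o³ (1−k⁴)), so d_o = [16T/(π τ_allow (1−k⁴))]^(1/3) = [16·21.60/(π·7.18×10^7·0.6045)]^(1/3) = 0.01363 m.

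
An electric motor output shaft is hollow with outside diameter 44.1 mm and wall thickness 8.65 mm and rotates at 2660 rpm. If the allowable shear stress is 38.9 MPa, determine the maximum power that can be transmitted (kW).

J = π(d_o⁴ − d_i⁴)/32 = π(0.0441⁴ − 0.0268⁴)/32 = 3.207×10^-7 m⁴.
T_max = τ_allow·J/r = 3.89×10^7 × 3.207×10^-7 / 0.0221 = 565.7 N·m.
ω = 2π·2660/60 = 278.6 rad/s, so P_max = T_max·ω = 1.576×10^5 W.

158 kW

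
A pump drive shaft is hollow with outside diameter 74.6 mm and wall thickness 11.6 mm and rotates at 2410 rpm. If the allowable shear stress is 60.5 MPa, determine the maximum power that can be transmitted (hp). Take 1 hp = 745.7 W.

J = π(d_o⁴ − d_i⁴)/32 = π(0.0746⁴ − 0.0514⁴)/32 = 2.355×10^-6 m⁴.
T_max = τ_allow·J/r = 6.05×10^7 × 2.355×10^-6 / 0.0373 = 3820 N·m.
ω = 2π·2410/60 = 252.4 rad/s, so P_max = T_max·ω = 9.641×10^5 W.

1290 hp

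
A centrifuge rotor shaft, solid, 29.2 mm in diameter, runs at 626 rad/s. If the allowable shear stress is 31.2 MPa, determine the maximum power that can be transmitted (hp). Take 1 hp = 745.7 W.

J = πd⁴/32 = π(0.0292)⁴/32 = 7.137×10^-8 m⁴.
T_max = τ_allow·J/r = 3.12×10^7 × 7.137×10^-8 / 0.0146 = 152.5 N·m.
ω = 626 rad/s, so P_max = T_max·ω = 9.548×10^4 W.

128 hp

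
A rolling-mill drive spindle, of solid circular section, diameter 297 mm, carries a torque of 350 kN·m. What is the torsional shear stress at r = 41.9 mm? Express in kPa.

J = πd⁴/32 = π(0.297)⁴/32 = 7.639×10^-4 m⁴.
Shear stress varies linearly with radius: τ = T·r/J = 350000 × 0.0419 / 7.639×10^-4 = 1.920×10^7 Pa.

19200 kPa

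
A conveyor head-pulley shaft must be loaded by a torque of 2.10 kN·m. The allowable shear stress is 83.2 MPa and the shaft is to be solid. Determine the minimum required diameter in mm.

50.5 mm

For a solid shaft τ_max = 16T/(πd³), so d = (16T/(π τ_allow))^(1/3) = (16·2100/(π·8.32×10^7))^(1/3) = 0.05047 m.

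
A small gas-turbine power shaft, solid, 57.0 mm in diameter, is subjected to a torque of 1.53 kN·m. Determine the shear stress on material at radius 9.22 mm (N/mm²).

J = πd⁴/32 = π(0.0570)⁴/32 = 1.036×10^-6 m⁴.
Shear stress varies linearly with radius: τ = T·r/J = 1530 × 0.00922 / 1.036×10^-6 = 1.361×10^7 Pa.

13.6 N/mm²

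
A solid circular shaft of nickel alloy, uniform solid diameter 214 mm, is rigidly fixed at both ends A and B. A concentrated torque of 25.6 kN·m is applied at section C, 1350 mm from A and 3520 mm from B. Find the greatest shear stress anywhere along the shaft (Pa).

9.62e6 Pa

With uniform GJ and both ends fixed, compatibility θ_AC = θ_CB gives T_A·a = T_B·b, together with T_A + T_B = T₀.
T_A = T₀·b/(a+b) = 25600·3520/4870 = 18500 N·m; T_B = 7097 N·m.
τ in each portion: τ_AC = 9.62×10^6 Pa, τ_CB = 3.69×10^6 Pa; maximum is in AC.
τ_max = T_AC·r/J = 18500·0.107/2.06×10^-4 = 9.616×10^6 Pa.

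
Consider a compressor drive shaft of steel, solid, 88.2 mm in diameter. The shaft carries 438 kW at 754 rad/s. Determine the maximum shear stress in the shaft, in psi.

ω = 754 rad/s, so T = P/ω = 438×10³ / 754.0 = 580.9 N·m.
J = πd⁴/32 = π(0.0882)⁴/32 = 5.941×10^-6 m⁴.
τ_max = T·r/J = 580.9 × 0.0441 / 5.941×10^-6 = 4.312×10^6 Pa.

625 psi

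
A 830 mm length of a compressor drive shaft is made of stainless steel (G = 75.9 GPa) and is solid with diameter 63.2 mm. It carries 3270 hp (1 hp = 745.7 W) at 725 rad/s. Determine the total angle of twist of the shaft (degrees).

ω = 725 rad/s, so T = P/ω = 3270×745.7 / 725.0 = 3363 N·m.
J = πd⁴/32 = π(0.0632)⁴/32 = 1.566×10^-6 m⁴.
θ = T·L/(G·J) = 3363 × 0.830 / (75.9×10⁹ × 1.566×10^-6) = 0.02348 rad.

1.35°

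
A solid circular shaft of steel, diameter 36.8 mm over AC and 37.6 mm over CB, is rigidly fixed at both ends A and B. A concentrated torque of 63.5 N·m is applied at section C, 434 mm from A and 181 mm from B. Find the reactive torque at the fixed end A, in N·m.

Compatibility: T_A·a/J_AC = T_B·b/J_CB with T_A + T_B = T₀.
J_AC = 1.80×10^-7 m⁴, J_CB = 1.96×10^-7 m⁴, so T_A = T₀·(J_AC/a)/((J_AC/a)+(J_CB/b)) = 17.57 N·m, T_B = 45.93 N·m.

17.6 N·m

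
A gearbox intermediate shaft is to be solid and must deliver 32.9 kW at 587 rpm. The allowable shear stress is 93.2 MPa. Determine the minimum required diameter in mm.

30.8 mm

ω = 2π·587/60 = 61.47 rad/s, so T = P/ω = 32.9×10³ / 61.47 = 535.2 N·m.
For a solid shaft τ_max = 16T/(πd³), so d = (16T/(π τ_allow))^(1/3) = (16·535.2/(π·9.32×10^7))^(1/3) = 0.03081 m.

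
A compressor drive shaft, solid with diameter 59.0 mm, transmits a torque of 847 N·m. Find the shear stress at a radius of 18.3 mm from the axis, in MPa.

13.0 MPa

J = πd⁴/32 = π(0.0590)⁴/32 = 1.190×10^-6 m⁴.
Shear stress varies linearly with radius: τ = T·r/J = 847.0 × 0.0183 / 1.190×10^-6 = 1.303×10^7 Pa.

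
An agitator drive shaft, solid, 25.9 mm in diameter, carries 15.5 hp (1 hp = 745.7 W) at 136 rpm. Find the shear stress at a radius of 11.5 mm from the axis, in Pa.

ω = 2π·136/60 = 14.24 rad/s, so T = P/ω = 15.5×745.7 / 14.24 = 811.6 N·m.
J = πd⁴/32 = π(0.0259)⁴/32 = 4.418×10^-8 m⁴.
Shear stress varies linearly with radius: τ = T·r/J = 811.6 × 0.0115 / 4.418×10^-8 = 2.113×10^8 Pa.

2.11e8 Pa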